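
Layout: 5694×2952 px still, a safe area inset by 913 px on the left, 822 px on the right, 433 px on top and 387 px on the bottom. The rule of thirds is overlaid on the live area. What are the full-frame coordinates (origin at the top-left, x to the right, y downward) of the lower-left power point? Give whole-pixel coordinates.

Content width = 5694 − 913 − 822 = 3959 px; content height = 2952 − 433 − 387 = 2132 px.
Lower-left is one-third across and two-thirds down within the live area.
x = 913 + 1 × 3959/3 = 913 + 1319.67 ≈ 2233
y = 433 + 2 × 2132/3 = 433 + 1421.33 ≈ 1854

x = 2233 px, y = 1854 px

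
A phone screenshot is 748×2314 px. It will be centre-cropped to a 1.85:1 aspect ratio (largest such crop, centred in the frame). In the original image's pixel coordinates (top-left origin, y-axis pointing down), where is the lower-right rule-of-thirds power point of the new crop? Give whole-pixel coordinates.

(499, 1224)

748/2314 < 1.85/1, so the 1.85:1 crop keeps the full width 748 and trims height to 748 × 1/1.85 = 404.32 px.
Top offset = (2314 − 404.32)/2 = 954.84 px; left offset = 0.
Lower-right is two-thirds across and two-thirds down within the crop:
x = 0.00 + 2 × 748.00/3 ≈ 499; y = 954.84 + 2 × 404.32/3 ≈ 1224.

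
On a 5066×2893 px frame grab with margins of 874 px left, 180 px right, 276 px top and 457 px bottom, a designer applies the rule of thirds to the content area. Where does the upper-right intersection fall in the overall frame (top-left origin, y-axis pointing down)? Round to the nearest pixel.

Content width = 5066 − 874 − 180 = 4012 px; content height = 2893 − 276 − 457 = 2160 px.
Upper-right is two-thirds across and one-third down within the content area.
x = 874 + 2 × 4012/3 = 874 + 2674.67 ≈ 3549
y = 276 + 1 × 2160/3 = 276 + 720.00 ≈ 996

(3549, 996)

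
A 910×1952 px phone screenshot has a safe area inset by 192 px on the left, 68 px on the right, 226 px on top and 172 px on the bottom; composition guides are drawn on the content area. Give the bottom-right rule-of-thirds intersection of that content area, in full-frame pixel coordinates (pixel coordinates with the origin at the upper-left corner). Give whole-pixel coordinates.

Content width = 910 − 192 − 68 = 650 px; content height = 1952 − 226 − 172 = 1554 px.
Bottom-right is two-thirds across and two-thirds down within the content area.
x = 192 + 2 × 650/3 = 192 + 433.33 ≈ 625
y = 226 + 2 × 1554/3 = 226 + 1036.00 ≈ 1262

x = 625 px, y = 1262 px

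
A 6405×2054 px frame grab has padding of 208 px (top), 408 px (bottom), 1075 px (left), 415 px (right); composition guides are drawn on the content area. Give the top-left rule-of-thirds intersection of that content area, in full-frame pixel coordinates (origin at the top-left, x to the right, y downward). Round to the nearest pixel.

Content width = 6405 − 1075 − 415 = 4915 px; content height = 2054 − 208 − 408 = 1438 px.
Top-left is one-third across and one-third down within the content area.
x = 1075 + 1 × 4915/3 = 1075 + 1638.33 ≈ 2713
y = 208 + 1 × 1438/3 = 208 + 479.33 ≈ 687

(2713, 687)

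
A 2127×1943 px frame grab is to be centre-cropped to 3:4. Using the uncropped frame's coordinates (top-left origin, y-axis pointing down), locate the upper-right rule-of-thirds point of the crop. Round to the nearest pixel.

x = 1306 px, y = 648 px

2127/1943 > 3/4, so the 3:4 crop keeps the full height 1943 and trims width to 1943 × 3/4 = 1457.25 px.
Left offset = (2127 − 1457.25)/2 = 334.88 px; top offset = 0.
Upper-right is two-thirds across and one-third down within the crop:
x = 334.88 + 2 × 1457.25/3 ≈ 1306; y = 0.00 + 1 × 1943.00/3 ≈ 648.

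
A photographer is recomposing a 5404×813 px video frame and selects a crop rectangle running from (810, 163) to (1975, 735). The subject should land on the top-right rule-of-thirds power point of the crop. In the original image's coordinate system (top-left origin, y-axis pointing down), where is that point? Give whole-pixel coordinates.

Crop width = 1975 − 810 = 1165 px; one third is 388.33 px.
Crop height = 735 − 163 = 572 px; one third is 190.67 px.
The top-right point is two-thirds across and one-third down within the crop:
x = 810 + 2 × 388.33 ≈ 1587; y = 163 + 1 × 190.67 ≈ 354.

(1587, 354)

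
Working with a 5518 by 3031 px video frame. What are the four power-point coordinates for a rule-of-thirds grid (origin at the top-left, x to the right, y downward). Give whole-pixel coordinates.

(1839, 1010), (3679, 1010), (1839, 2021), (3679, 2021)

One third of 5518 is 1839.33; one third of 3031 is 1010.33.
Vertical third lines at x = 1839 and x = 3679; horizontal third lines at y = 1010 and y = 2021.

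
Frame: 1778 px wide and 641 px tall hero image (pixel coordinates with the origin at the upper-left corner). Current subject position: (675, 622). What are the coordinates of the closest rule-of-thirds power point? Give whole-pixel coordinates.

Third lines: x ∈ {593, 1185}, y ∈ {214, 427}.
675 is closer to x = 593; 622 is closer to y = 427.
So the nearest intersection is the lower-left power point.

(593, 427)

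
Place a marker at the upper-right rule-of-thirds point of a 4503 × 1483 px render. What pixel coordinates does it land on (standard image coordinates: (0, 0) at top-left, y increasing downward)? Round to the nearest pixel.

(3002, 494)

The upper-right point sits two-thirds of the way across and one-third of the way down.
x = 2 × 4503/3 ≈ 3002; y = 1 × 1483/3 ≈ 494.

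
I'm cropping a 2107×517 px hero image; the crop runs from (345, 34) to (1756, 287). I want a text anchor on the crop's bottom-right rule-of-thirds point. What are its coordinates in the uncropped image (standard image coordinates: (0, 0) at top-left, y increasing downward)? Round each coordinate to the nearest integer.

x = 1286 px, y = 203 px

Crop width = 1756 − 345 = 1411 px; one third is 470.33 px.
Crop height = 287 − 34 = 253 px; one third is 84.33 px.
The bottom-right point is two-thirds across and two-thirds down within the crop:
x = 345 + 2 × 470.33 ≈ 1286; y = 34 + 2 × 84.33 ≈ 203.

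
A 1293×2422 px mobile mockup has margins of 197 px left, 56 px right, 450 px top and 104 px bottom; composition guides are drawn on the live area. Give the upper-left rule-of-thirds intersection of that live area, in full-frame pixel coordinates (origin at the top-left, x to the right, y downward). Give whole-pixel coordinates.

(544, 1073)

Content width = 1293 − 197 − 56 = 1040 px; content height = 2422 − 450 − 104 = 1868 px.
Upper-left is one-third across and one-third down within the live area.
x = 197 + 1 × 1040/3 = 197 + 346.67 ≈ 544
y = 450 + 1 × 1868/3 = 450 + 622.67 ≈ 1073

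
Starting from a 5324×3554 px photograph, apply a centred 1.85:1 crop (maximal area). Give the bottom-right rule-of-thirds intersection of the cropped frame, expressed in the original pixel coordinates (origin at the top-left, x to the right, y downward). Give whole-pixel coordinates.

5324/3554 < 1.85/1, so the 1.85:1 crop keeps the full width 5324 and trims height to 5324 × 1/1.85 = 2877.84 px.
Top offset = (3554 − 2877.84)/2 = 338.08 px; left offset = 0.
Bottom-right is two-thirds across and two-thirds down within the crop:
x = 0.00 + 2 × 5324.00/3 ≈ 3549; y = 338.08 + 2 × 2877.84/3 ≈ 2257.

(3549, 2257)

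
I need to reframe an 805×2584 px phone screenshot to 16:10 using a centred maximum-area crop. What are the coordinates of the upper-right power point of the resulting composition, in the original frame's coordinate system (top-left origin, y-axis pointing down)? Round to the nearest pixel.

805/2584 < 16/10, so the 16:10 crop keeps the full width 805 and trims height to 805 × 10/16 = 503.12 px.
Top offset = (2584 − 503.12)/2 = 1040.44 px; left offset = 0.
Upper-right is two-thirds across and one-third down within the crop:
x = 0.00 + 2 × 805.00/3 ≈ 537; y = 1040.44 + 1 × 503.12/3 ≈ 1208.

x = 537 px, y = 1208 px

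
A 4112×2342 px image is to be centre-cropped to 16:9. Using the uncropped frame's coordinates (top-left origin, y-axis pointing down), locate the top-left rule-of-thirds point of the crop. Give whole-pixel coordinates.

(1371, 786)

4112/2342 < 16/9, so the 16:9 crop keeps the full width 4112 and trims height to 4112 × 9/16 = 2313.00 px.
Top offset = (2342 − 2313.00)/2 = 14.50 px; left offset = 0.
Top-left is one-third across and one-third down within the crop:
x = 0.00 + 1 × 4112.00/3 ≈ 1371; y = 14.50 + 1 × 2313.00/3 ≈ 786.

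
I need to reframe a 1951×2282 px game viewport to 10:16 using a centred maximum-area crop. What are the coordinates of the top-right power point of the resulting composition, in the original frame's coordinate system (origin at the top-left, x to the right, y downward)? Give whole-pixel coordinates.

(1213, 761)

1951/2282 > 10/16, so the 10:16 crop keeps the full height 2282 and trims width to 2282 × 10/16 = 1426.25 px.
Left offset = (1951 − 1426.25)/2 = 262.38 px; top offset = 0.
Top-right is two-thirds across and one-third down within the crop:
x = 262.38 + 2 × 1426.25/3 ≈ 1213; y = 0.00 + 1 × 2282.00/3 ≈ 761.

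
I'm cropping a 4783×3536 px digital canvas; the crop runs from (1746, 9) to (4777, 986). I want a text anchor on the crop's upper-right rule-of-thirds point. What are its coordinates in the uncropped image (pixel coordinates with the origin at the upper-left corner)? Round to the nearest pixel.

Crop width = 4777 − 1746 = 3031 px; one third is 1010.33 px.
Crop height = 986 − 9 = 977 px; one third is 325.67 px.
The upper-right point is two-thirds across and one-third down within the crop:
x = 1746 + 2 × 1010.33 ≈ 3767; y = 9 + 1 × 325.67 ≈ 335.

x = 3767 px, y = 335 px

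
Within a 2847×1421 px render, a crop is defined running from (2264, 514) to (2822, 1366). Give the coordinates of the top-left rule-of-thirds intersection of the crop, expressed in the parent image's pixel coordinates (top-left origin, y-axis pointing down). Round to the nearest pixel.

Crop width = 2822 − 2264 = 558 px; one third is 186.00 px.
Crop height = 1366 − 514 = 852 px; one third is 284.00 px.
The top-left point is one-third across and one-third down within the crop:
x = 2264 + 1 × 186.00 ≈ 2450; y = 514 + 1 × 284.00 ≈ 798.

x = 2450 px, y = 798 px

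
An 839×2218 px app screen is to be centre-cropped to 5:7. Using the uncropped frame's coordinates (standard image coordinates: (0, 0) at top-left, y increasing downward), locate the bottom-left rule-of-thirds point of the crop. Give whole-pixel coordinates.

839/2218 < 5/7, so the 5:7 crop keeps the full width 839 and trims height to 839 × 7/5 = 1174.60 px.
Top offset = (2218 − 1174.60)/2 = 521.70 px; left offset = 0.
Bottom-left is one-third across and two-thirds down within the crop:
x = 0.00 + 1 × 839.00/3 ≈ 280; y = 521.70 + 2 × 1174.60/3 ≈ 1305.

x = 280 px, y = 1305 px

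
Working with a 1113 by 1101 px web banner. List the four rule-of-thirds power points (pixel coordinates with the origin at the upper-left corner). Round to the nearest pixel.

One third of 1113 is 371; one third of 1101 is 367.
Vertical third lines at x = 371 and x = 742; horizontal third lines at y = 367 and y = 734.

(371, 367), (742, 367), (371, 734), (742, 734)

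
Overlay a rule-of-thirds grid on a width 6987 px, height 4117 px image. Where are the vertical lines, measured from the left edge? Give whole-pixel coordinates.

6987 / 3 = 2329, so the vertical lines sit at one and two thirds of 6987.

2329 px and 4658 px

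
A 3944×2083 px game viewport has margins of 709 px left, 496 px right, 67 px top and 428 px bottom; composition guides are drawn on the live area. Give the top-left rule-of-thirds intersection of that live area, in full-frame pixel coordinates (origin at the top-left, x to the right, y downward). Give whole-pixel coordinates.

(1622, 596)

Content width = 3944 − 709 − 496 = 2739 px; content height = 2083 − 67 − 428 = 1588 px.
Top-left is one-third across and one-third down within the live area.
x = 709 + 1 × 2739/3 = 709 + 913.00 ≈ 1622
y = 67 + 1 × 1588/3 = 67 + 529.33 ≈ 596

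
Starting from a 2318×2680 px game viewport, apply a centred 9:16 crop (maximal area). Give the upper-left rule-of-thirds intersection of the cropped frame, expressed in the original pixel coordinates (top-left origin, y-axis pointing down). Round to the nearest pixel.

2318/2680 > 9/16, so the 9:16 crop keeps the full height 2680 and trims width to 2680 × 9/16 = 1507.50 px.
Left offset = (2318 − 1507.50)/2 = 405.25 px; top offset = 0.
Upper-left is one-third across and one-third down within the crop:
x = 405.25 + 1 × 1507.50/3 ≈ 908; y = 0.00 + 1 × 2680.00/3 ≈ 893.

(908, 893)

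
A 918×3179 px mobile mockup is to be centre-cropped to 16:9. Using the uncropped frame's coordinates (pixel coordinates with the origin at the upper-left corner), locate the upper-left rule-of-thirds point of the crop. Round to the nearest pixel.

918/3179 < 16/9, so the 16:9 crop keeps the full width 918 and trims height to 918 × 9/16 = 516.38 px.
Top offset = (3179 − 516.38)/2 = 1331.31 px; left offset = 0.
Upper-left is one-third across and one-third down within the crop:
x = 0.00 + 1 × 918.00/3 ≈ 306; y = 1331.31 + 1 × 516.38/3 ≈ 1503.

x = 306 px, y = 1503 px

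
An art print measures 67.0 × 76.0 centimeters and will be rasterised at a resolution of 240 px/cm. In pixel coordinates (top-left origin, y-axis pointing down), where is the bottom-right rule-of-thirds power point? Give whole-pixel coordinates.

In pixels the canvas is 67.0 × 240 = 16080 wide and 76.0 × 240 = 18240 tall.
The bottom-right point is two-thirds across and two-thirds down:
x = 2 × 16080/3 ≈ 10720; y = 2 × 18240/3 ≈ 12160.

x = 10720 px, y = 12160 px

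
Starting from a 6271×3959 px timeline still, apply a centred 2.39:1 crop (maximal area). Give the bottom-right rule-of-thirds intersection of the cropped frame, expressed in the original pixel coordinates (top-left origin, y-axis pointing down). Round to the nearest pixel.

6271/3959 < 2.39/1, so the 2.39:1 crop keeps the full width 6271 and trims height to 6271 × 1/2.39 = 2623.85 px.
Top offset = (3959 − 2623.85)/2 = 667.58 px; left offset = 0.
Bottom-right is two-thirds across and two-thirds down within the crop:
x = 0.00 + 2 × 6271.00/3 ≈ 4181; y = 667.58 + 2 × 2623.85/3 ≈ 2417.

x = 4181 px, y = 2417 px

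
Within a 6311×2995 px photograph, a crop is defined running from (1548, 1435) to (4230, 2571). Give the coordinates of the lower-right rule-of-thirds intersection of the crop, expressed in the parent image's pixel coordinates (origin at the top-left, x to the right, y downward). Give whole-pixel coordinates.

Crop width = 4230 − 1548 = 2682 px; one third is 894.00 px.
Crop height = 2571 − 1435 = 1136 px; one third is 378.67 px.
The lower-right point is two-thirds across and two-thirds down within the crop:
x = 1548 + 2 × 894.00 ≈ 3336; y = 1435 + 2 × 378.67 ≈ 2192.

x = 3336 px, y = 2192 px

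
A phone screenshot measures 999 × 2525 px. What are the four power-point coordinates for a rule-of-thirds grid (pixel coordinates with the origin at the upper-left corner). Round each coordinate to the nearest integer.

(333, 842), (666, 842), (333, 1683), (666, 1683)

One third of 999 is 333; one third of 2525 is 841.67.
Vertical third lines at x = 333 and x = 666; horizontal third lines at y = 842 and y = 1683.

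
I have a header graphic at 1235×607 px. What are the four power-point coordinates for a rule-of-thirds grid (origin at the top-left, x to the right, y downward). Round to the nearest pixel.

One third of 1235 is 411.67; one third of 607 is 202.33.
Vertical third lines at x = 412 and x = 823; horizontal third lines at y = 202 and y = 405.

(412, 202), (823, 202), (412, 405), (823, 405)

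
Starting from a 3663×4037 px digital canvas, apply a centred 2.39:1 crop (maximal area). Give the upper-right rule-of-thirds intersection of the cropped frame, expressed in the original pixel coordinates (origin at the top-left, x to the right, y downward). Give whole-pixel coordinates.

(2442, 1763)

3663/4037 < 2.39/1, so the 2.39:1 crop keeps the full width 3663 and trims height to 3663 × 1/2.39 = 1532.64 px.
Top offset = (4037 − 1532.64)/2 = 1252.18 px; left offset = 0.
Upper-right is two-thirds across and one-third down within the crop:
x = 0.00 + 2 × 3663.00/3 ≈ 2442; y = 1252.18 + 1 × 1532.64/3 ≈ 1763.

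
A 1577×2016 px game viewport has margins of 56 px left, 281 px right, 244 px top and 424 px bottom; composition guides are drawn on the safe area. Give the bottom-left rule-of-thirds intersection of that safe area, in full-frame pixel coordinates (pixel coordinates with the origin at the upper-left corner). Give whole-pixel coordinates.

Content width = 1577 − 56 − 281 = 1240 px; content height = 2016 − 244 − 424 = 1348 px.
Bottom-left is one-third across and two-thirds down within the safe area.
x = 56 + 1 × 1240/3 = 56 + 413.33 ≈ 469
y = 244 + 2 × 1348/3 = 244 + 898.67 ≈ 1143

x = 469 px, y = 1143 px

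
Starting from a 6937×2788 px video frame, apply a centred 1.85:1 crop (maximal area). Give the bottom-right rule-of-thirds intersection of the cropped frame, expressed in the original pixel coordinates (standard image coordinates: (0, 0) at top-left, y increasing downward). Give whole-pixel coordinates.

x = 4328 px, y = 1859 px

6937/2788 > 1.85/1, so the 1.85:1 crop keeps the full height 2788 and trims width to 2788 × 1.85/1 = 5157.80 px.
Left offset = (6937 − 5157.80)/2 = 889.60 px; top offset = 0.
Bottom-right is two-thirds across and two-thirds down within the crop:
x = 889.60 + 2 × 5157.80/3 ≈ 4328; y = 0.00 + 2 × 2788.00/3 ≈ 1859.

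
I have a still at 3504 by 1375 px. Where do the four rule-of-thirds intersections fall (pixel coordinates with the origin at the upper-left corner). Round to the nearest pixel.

One third of 3504 is 1168; one third of 1375 is 458.33.
Vertical third lines at x = 1168 and x = 2336; horizontal third lines at y = 458 and y = 917.

(1168, 458), (2336, 458), (1168, 917), (2336, 917)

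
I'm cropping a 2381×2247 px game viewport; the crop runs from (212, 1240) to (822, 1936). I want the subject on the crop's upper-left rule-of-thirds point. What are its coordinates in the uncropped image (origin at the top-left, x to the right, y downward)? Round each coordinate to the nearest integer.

(415, 1472)

Crop width = 822 − 212 = 610 px; one third is 203.33 px.
Crop height = 1936 − 1240 = 696 px; one third is 232.00 px.
The upper-left point is one-third across and one-third down within the crop:
x = 212 + 1 × 203.33 ≈ 415; y = 1240 + 1 × 232.00 ≈ 1472.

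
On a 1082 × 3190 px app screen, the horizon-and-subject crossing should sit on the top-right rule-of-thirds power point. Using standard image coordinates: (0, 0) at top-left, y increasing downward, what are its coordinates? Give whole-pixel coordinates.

(721, 1063)

The top-right point sits two-thirds of the way across and one-third of the way down.
x = 2 × 1082/3 ≈ 721; y = 1 × 3190/3 ≈ 1063.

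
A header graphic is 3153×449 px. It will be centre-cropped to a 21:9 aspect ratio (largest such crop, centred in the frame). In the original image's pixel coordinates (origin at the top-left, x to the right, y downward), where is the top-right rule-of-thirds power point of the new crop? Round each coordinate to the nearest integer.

(1751, 150)

3153/449 > 21/9, so the 21:9 crop keeps the full height 449 and trims width to 449 × 21/9 = 1047.67 px.
Left offset = (3153 − 1047.67)/2 = 1052.67 px; top offset = 0.
Top-right is two-thirds across and one-third down within the crop:
x = 1052.67 + 2 × 1047.67/3 ≈ 1751; y = 0.00 + 1 × 449.00/3 ≈ 150.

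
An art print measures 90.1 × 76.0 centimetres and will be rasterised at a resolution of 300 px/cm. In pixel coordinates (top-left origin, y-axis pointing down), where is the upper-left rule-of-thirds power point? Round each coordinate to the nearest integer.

x = 9010 px, y = 7600 px

In pixels the canvas is 90.1 × 300 = 27030 wide and 76.0 × 300 = 22800 tall.
The upper-left point is one-third across and one-third down:
x = 1 × 27030/3 ≈ 9010; y = 1 × 22800/3 ≈ 7600.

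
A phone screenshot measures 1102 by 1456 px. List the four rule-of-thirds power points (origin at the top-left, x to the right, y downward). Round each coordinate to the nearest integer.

One third of 1102 is 367.33; one third of 1456 is 485.33.
Vertical third lines at x = 367 and x = 735; horizontal third lines at y = 485 and y = 971.

(367, 485), (735, 485), (367, 971), (735, 971)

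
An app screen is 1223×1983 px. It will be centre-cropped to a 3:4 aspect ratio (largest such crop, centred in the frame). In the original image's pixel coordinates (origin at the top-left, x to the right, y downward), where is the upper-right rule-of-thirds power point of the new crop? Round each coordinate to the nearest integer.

x = 815 px, y = 720 px

1223/1983 < 3/4, so the 3:4 crop keeps the full width 1223 and trims height to 1223 × 4/3 = 1630.67 px.
Top offset = (1983 − 1630.67)/2 = 176.17 px; left offset = 0.
Upper-right is two-thirds across and one-third down within the crop:
x = 0.00 + 2 × 1223.00/3 ≈ 815; y = 176.17 + 1 × 1630.67/3 ≈ 720.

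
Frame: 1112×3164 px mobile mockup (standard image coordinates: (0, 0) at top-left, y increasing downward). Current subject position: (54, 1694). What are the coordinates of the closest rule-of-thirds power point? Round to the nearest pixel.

Third lines: x ∈ {371, 741}, y ∈ {1055, 2109}.
54 is closer to x = 371; 1694 is closer to y = 2109.
So the nearest intersection is the lower-left power point.

x = 371 px, y = 2109 px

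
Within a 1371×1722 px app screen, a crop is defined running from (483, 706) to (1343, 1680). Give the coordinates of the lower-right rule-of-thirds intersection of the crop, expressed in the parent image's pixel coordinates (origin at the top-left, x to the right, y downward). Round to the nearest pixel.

Crop width = 1343 − 483 = 860 px; one third is 286.67 px.
Crop height = 1680 − 706 = 974 px; one third is 324.67 px.
The lower-right point is two-thirds across and two-thirds down within the crop:
x = 483 + 2 × 286.67 ≈ 1056; y = 706 + 2 × 324.67 ≈ 1355.

x = 1056 px, y = 1355 px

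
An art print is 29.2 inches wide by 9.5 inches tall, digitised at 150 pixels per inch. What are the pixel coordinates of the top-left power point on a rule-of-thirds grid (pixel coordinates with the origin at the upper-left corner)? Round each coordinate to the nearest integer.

x = 1460 px, y = 475 px

In pixels the canvas is 29.2 × 150 = 4380 wide and 9.5 × 150 = 1425 tall.
The top-left point is one-third across and one-third down:
x = 1 × 4380/3 ≈ 1460; y = 1 × 1425/3 ≈ 475.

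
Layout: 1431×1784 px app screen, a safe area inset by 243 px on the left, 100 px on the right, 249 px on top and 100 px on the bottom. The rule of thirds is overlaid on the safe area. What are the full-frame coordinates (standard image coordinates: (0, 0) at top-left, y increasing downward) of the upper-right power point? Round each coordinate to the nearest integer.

Content width = 1431 − 243 − 100 = 1088 px; content height = 1784 − 249 − 100 = 1435 px.
Upper-right is two-thirds across and one-third down within the safe area.
x = 243 + 2 × 1088/3 = 243 + 725.33 ≈ 968
y = 249 + 1 × 1435/3 = 249 + 478.33 ≈ 727

x = 968 px, y = 727 px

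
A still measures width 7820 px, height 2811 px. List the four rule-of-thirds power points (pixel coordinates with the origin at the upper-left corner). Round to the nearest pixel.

One third of 7820 is 2606.67; one third of 2811 is 937.
Vertical third lines at x = 2607 and x = 5213; horizontal third lines at y = 937 and y = 1874.

(2607, 937), (5213, 937), (2607, 1874), (5213, 1874)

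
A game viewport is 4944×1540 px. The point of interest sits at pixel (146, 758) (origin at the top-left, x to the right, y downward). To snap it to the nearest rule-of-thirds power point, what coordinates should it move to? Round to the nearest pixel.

x = 1648 px, y = 513 px

Third lines: x ∈ {1648, 3296}, y ∈ {513, 1027}.
146 is closer to x = 1648; 758 is closer to y = 513.
So the nearest intersection is the upper-left power point.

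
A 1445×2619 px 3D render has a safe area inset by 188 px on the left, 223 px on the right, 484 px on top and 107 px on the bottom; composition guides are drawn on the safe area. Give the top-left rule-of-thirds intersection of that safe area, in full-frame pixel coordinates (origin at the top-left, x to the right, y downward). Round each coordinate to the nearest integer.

Content width = 1445 − 188 − 223 = 1034 px; content height = 2619 − 484 − 107 = 2028 px.
Top-left is one-third across and one-third down within the safe area.
x = 188 + 1 × 1034/3 = 188 + 344.67 ≈ 533
y = 484 + 1 × 2028/3 = 484 + 676.00 ≈ 1160

(533, 1160)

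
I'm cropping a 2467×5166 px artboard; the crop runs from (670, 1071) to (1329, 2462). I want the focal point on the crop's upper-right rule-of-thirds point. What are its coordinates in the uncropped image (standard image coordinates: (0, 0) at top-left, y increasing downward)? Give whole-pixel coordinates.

Crop width = 1329 − 670 = 659 px; one third is 219.67 px.
Crop height = 2462 − 1071 = 1391 px; one third is 463.67 px.
The upper-right point is two-thirds across and one-third down within the crop:
x = 670 + 2 × 219.67 ≈ 1109; y = 1071 + 1 × 463.67 ≈ 1535.

x = 1109 px, y = 1535 px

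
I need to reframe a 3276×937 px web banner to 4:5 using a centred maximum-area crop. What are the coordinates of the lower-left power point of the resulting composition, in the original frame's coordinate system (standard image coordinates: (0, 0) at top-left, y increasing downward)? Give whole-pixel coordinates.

3276/937 > 4/5, so the 4:5 crop keeps the full height 937 and trims width to 937 × 4/5 = 749.60 px.
Left offset = (3276 − 749.60)/2 = 1263.20 px; top offset = 0.
Lower-left is one-third across and two-thirds down within the crop:
x = 1263.20 + 1 × 749.60/3 ≈ 1513; y = 0.00 + 2 × 937.00/3 ≈ 625.

x = 1513 px, y = 625 px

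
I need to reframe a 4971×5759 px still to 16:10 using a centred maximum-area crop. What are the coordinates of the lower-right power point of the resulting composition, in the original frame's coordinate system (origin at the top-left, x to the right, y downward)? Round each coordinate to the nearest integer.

x = 3314 px, y = 3397 px

4971/5759 < 16/10, so the 16:10 crop keeps the full width 4971 and trims height to 4971 × 10/16 = 3106.88 px.
Top offset = (5759 − 3106.88)/2 = 1326.06 px; left offset = 0.
Lower-right is two-thirds across and two-thirds down within the crop:
x = 0.00 + 2 × 4971.00/3 ≈ 3314; y = 1326.06 + 2 × 3106.88/3 ≈ 3397.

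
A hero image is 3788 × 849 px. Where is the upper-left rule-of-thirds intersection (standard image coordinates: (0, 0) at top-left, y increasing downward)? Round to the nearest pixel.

x = 1263 px, y = 283 px

The upper-left point sits one-third of the way across and one-third of the way down.
x = 1 × 3788/3 ≈ 1263; y = 1 × 849/3 ≈ 283.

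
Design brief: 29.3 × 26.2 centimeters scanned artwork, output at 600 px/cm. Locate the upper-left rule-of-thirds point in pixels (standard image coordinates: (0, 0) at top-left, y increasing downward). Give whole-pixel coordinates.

In pixels the canvas is 29.3 × 600 = 17580 wide and 26.2 × 600 = 15720 tall.
The upper-left point is one-third across and one-third down:
x = 1 × 17580/3 ≈ 5860; y = 1 × 15720/3 ≈ 5240.

x = 5860 px, y = 5240 px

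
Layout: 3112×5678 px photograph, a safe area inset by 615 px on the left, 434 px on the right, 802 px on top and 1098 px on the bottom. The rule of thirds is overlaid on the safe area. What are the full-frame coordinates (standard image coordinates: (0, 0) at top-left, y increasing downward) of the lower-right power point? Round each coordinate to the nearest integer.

Content width = 3112 − 615 − 434 = 2063 px; content height = 5678 − 802 − 1098 = 3778 px.
Lower-right is two-thirds across and two-thirds down within the safe area.
x = 615 + 2 × 2063/3 = 615 + 1375.33 ≈ 1990
y = 802 + 2 × 3778/3 = 802 + 2518.67 ≈ 3321

(1990, 3321)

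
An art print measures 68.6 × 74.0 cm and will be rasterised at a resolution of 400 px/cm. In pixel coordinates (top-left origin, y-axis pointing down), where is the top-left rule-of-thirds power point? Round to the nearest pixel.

In pixels the canvas is 68.6 × 400 = 27440 wide and 74.0 × 400 = 29600 tall.
The top-left point is one-third across and one-third down:
x = 1 × 27440/3 ≈ 9147; y = 1 × 29600/3 ≈ 9867.

x = 9147 px, y = 9867 px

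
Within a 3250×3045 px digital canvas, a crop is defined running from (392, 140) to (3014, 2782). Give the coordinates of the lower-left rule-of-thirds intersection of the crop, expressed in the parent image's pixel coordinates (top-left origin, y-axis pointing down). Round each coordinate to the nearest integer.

Crop width = 3014 − 392 = 2622 px; one third is 874.00 px.
Crop height = 2782 − 140 = 2642 px; one third is 880.67 px.
The lower-left point is one-third across and two-thirds down within the crop:
x = 392 + 1 × 874.00 ≈ 1266; y = 140 + 2 × 880.67 ≈ 1901.

x = 1266 px, y = 1901 px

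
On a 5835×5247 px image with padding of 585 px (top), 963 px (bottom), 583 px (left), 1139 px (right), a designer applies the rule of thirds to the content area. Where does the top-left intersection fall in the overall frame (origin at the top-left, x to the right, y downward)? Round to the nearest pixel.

Content width = 5835 − 583 − 1139 = 4113 px; content height = 5247 − 585 − 963 = 3699 px.
Top-left is one-third across and one-third down within the content area.
x = 583 + 1 × 4113/3 = 583 + 1371.00 ≈ 1954
y = 585 + 1 × 3699/3 = 585 + 1233.00 ≈ 1818

(1954, 1818)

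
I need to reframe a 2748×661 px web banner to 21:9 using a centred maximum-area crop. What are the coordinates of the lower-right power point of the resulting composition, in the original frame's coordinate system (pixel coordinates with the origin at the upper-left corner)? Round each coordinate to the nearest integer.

x = 1631 px, y = 441 px

2748/661 > 21/9, so the 21:9 crop keeps the full height 661 and trims width to 661 × 21/9 = 1542.33 px.
Left offset = (2748 − 1542.33)/2 = 602.83 px; top offset = 0.
Lower-right is two-thirds across and two-thirds down within the crop:
x = 602.83 + 2 × 1542.33/3 ≈ 1631; y = 0.00 + 2 × 661.00/3 ≈ 441.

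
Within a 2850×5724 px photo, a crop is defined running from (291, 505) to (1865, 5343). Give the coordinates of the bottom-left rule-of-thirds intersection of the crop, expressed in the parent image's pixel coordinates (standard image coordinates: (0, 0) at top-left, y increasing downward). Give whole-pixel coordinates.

x = 816 px, y = 3730 px

Crop width = 1865 − 291 = 1574 px; one third is 524.67 px.
Crop height = 5343 − 505 = 4838 px; one third is 1612.67 px.
The bottom-left point is one-third across and two-thirds down within the crop:
x = 291 + 1 × 524.67 ≈ 816; y = 505 + 2 × 1612.67 ≈ 3730.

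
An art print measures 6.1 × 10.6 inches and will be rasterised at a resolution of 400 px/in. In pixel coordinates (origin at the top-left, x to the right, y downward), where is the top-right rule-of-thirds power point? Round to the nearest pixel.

In pixels the canvas is 6.1 × 400 = 2440 wide and 10.6 × 400 = 4240 tall.
The top-right point is two-thirds across and one-third down:
x = 2 × 2440/3 ≈ 1627; y = 1 × 4240/3 ≈ 1413.

x = 1627 px, y = 1413 px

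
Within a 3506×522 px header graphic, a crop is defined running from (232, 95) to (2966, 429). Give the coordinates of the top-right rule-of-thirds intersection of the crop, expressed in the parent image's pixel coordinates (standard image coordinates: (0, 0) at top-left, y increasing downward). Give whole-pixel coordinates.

x = 2055 px, y = 206 px

Crop width = 2966 − 232 = 2734 px; one third is 911.33 px.
Crop height = 429 − 95 = 334 px; one third is 111.33 px.
The top-right point is two-thirds across and one-third down within the crop:
x = 232 + 2 × 911.33 ≈ 2055; y = 95 + 1 × 111.33 ≈ 206.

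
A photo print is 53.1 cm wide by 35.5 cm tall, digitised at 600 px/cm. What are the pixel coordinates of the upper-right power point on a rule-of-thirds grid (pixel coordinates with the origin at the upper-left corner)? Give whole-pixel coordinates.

In pixels the canvas is 53.1 × 600 = 31860 wide and 35.5 × 600 = 21300 tall.
The upper-right point is two-thirds across and one-third down:
x = 2 × 31860/3 ≈ 21240; y = 1 × 21300/3 ≈ 7100.

(21240, 7100)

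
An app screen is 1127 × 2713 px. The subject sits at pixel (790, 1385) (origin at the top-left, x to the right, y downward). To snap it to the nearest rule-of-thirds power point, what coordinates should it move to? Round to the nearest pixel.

Third lines: x ∈ {376, 751}, y ∈ {904, 1809}.
790 is closer to x = 751; 1385 is closer to y = 1809.
So the nearest intersection is the lower-right power point.

(751, 1809)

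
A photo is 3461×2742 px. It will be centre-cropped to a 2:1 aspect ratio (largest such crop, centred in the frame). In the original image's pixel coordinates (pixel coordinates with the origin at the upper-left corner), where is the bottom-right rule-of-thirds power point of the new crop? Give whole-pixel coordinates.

3461/2742 < 2/1, so the 2:1 crop keeps the full width 3461 and trims height to 3461 × 1/2 = 1730.50 px.
Top offset = (2742 − 1730.50)/2 = 505.75 px; left offset = 0.
Bottom-right is two-thirds across and two-thirds down within the crop:
x = 0.00 + 2 × 3461.00/3 ≈ 2307; y = 505.75 + 2 × 1730.50/3 ≈ 1659.

(2307, 1659)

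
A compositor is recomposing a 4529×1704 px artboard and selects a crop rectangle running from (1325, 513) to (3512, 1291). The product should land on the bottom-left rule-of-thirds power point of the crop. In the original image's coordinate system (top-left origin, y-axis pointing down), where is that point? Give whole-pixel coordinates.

x = 2054 px, y = 1032 px

Crop width = 3512 − 1325 = 2187 px; one third is 729.00 px.
Crop height = 1291 − 513 = 778 px; one third is 259.33 px.
The bottom-left point is one-third across and two-thirds down within the crop:
x = 1325 + 1 × 729.00 ≈ 2054; y = 513 + 2 × 259.33 ≈ 1032.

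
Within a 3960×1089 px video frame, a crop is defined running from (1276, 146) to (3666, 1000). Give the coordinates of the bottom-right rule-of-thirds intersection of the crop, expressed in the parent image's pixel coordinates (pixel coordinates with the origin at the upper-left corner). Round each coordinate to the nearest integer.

x = 2869 px, y = 715 px

Crop width = 3666 − 1276 = 2390 px; one third is 796.67 px.
Crop height = 1000 − 146 = 854 px; one third is 284.67 px.
The bottom-right point is two-thirds across and two-thirds down within the crop:
x = 1276 + 2 × 796.67 ≈ 2869; y = 146 + 2 × 284.67 ≈ 715.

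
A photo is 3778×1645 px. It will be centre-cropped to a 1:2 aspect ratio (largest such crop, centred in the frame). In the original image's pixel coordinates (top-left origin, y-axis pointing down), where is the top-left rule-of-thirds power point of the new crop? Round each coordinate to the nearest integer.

3778/1645 > 1/2, so the 1:2 crop keeps the full height 1645 and trims width to 1645 × 1/2 = 822.50 px.
Left offset = (3778 − 822.50)/2 = 1477.75 px; top offset = 0.
Top-left is one-third across and one-third down within the crop:
x = 1477.75 + 1 × 822.50/3 ≈ 1752; y = 0.00 + 1 × 1645.00/3 ≈ 548.

x = 1752 px, y = 548 px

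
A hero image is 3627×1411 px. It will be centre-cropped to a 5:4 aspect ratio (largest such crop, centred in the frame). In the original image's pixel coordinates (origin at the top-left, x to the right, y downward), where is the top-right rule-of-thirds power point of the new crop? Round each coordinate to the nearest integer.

(2107, 470)

3627/1411 > 5/4, so the 5:4 crop keeps the full height 1411 and trims width to 1411 × 5/4 = 1763.75 px.
Left offset = (3627 − 1763.75)/2 = 931.62 px; top offset = 0.
Top-right is two-thirds across and one-third down within the crop:
x = 931.62 + 2 × 1763.75/3 ≈ 2107; y = 0.00 + 1 × 1411.00/3 ≈ 470.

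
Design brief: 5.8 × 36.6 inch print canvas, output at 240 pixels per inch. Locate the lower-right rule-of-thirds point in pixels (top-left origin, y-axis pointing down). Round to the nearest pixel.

In pixels the canvas is 5.8 × 240 = 1392 wide and 36.6 × 240 = 8784 tall.
The lower-right point is two-thirds across and two-thirds down:
x = 2 × 1392/3 ≈ 928; y = 2 × 8784/3 ≈ 5856.

x = 928 px, y = 5856 px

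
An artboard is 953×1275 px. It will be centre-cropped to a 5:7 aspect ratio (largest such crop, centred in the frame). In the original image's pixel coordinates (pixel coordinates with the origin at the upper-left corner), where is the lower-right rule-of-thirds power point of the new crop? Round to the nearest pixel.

953/1275 > 5/7, so the 5:7 crop keeps the full height 1275 and trims width to 1275 × 5/7 = 910.71 px.
Left offset = (953 − 910.71)/2 = 21.14 px; top offset = 0.
Lower-right is two-thirds across and two-thirds down within the crop:
x = 21.14 + 2 × 910.71/3 ≈ 628; y = 0.00 + 2 × 1275.00/3 ≈ 850.

x = 628 px, y = 850 px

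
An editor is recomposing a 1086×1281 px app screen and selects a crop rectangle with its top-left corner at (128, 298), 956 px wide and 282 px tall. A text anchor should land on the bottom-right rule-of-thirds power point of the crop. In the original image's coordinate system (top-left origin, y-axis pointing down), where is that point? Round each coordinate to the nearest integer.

x = 765 px, y = 486 px

One third of the crop width 956 is 318.67 px.
One third of the crop height 282 is 94.00 px.
The bottom-right point is two-thirds across and two-thirds down within the crop:
x = 128 + 2 × 318.67 ≈ 765; y = 298 + 2 × 94.00 ≈ 486.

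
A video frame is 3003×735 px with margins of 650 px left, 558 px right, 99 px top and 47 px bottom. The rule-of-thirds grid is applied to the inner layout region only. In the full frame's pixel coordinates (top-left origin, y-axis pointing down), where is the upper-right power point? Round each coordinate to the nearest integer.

Content width = 3003 − 650 − 558 = 1795 px; content height = 735 − 99 − 47 = 589 px.
Upper-right is two-thirds across and one-third down within the inner layout region.
x = 650 + 2 × 1795/3 = 650 + 1196.67 ≈ 1847
y = 99 + 1 × 589/3 = 99 + 196.33 ≈ 295

x = 1847 px, y = 295 px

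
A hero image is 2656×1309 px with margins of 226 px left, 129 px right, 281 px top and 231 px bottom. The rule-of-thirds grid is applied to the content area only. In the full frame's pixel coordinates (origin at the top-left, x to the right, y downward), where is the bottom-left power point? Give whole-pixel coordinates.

Content width = 2656 − 226 − 129 = 2301 px; content height = 1309 − 281 − 231 = 797 px.
Bottom-left is one-third across and two-thirds down within the content area.
x = 226 + 1 × 2301/3 = 226 + 767.00 ≈ 993
y = 281 + 2 × 797/3 = 281 + 531.33 ≈ 812

x = 993 px, y = 812 px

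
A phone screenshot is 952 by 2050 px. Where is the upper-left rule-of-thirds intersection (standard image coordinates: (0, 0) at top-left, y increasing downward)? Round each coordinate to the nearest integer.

The upper-left point sits one-third of the way across and one-third of the way down.
x = 1 × 952/3 ≈ 317; y = 1 × 2050/3 ≈ 683.

x = 317 px, y = 683 px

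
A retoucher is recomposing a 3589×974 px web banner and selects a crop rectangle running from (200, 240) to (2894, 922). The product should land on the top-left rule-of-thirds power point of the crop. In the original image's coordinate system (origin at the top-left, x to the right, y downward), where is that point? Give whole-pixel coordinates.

Crop width = 2894 − 200 = 2694 px; one third is 898.00 px.
Crop height = 922 − 240 = 682 px; one third is 227.33 px.
The top-left point is one-third across and one-third down within the crop:
x = 200 + 1 × 898.00 ≈ 1098; y = 240 + 1 × 227.33 ≈ 467.

(1098, 467)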